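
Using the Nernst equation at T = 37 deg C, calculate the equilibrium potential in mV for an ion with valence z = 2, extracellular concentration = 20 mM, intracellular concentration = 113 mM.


E = (RT/(zF)) * ln(C_out/C_in)
T = 37 + 273.15 = 310.15 K
E = (8.314 * 310.15 / (2 * 96485)) * ln(20/113)
E = -23.14 mV


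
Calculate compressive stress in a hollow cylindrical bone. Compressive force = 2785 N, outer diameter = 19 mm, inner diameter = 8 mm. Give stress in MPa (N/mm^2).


A = pi*(r_o^2 - r_i^2)
r_o = 9.5 mm, r_i = 4 mm
A = 233.263 mm^2
sigma = F/A = 2785 / 233.263
sigma = 11.94 MPa


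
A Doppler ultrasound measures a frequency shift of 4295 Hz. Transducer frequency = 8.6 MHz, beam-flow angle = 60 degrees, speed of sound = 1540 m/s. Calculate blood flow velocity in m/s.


v = fd * c / (2 * f0 * cos(theta))
v = 4295 * 1540 / (2 * 8.6000e+06 * cos(60))
v = 0.7691 m/s


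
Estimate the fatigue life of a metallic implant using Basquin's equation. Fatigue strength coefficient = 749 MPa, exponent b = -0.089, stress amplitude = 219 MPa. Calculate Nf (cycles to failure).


sigma_a = sigma_f' * (2Nf)^b
2Nf = (sigma_a/sigma_f')^(1/b)
2Nf = (219/749)^(1/-0.089)
2Nf = 1000975.9
Nf = 5.005e+05


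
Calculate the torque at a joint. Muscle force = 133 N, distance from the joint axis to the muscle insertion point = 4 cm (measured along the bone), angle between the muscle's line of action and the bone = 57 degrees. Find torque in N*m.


Torque = F * d * sin(theta)   (moment arm = d*sin(theta))
d = 4 cm = 0.04 m
Torque = 133 * 0.04 * sin(57)
Torque = 4.462 N*m


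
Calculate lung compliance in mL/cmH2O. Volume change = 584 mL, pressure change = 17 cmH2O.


C = dV / dP
C = 584 / 17
C = 34.35 mL/cmH2O


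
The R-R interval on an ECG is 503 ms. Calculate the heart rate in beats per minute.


HR = 60 / RR_interval(s)
RR = 503 ms = 0.503 s
HR = 60 / 0.503 = 119.3 bpm


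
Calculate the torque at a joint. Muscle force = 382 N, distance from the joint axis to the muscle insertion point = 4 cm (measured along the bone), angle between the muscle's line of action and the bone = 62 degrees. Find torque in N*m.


Torque = F * d * sin(theta)   (moment arm = d*sin(theta))
d = 4 cm = 0.04 m
Torque = 382 * 0.04 * sin(62)
Torque = 13.49 N*m


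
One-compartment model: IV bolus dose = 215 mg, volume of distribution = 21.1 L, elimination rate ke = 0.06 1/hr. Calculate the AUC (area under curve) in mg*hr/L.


C0 = Dose/Vd = 215/21.1 = 10.1896 mg/L
AUC = C0/ke = 10.1896/0.06
AUC = 169.8 mg*hr/L


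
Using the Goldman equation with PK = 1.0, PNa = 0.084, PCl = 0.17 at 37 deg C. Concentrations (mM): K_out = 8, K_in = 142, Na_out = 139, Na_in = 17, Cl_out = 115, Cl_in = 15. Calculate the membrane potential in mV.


Vm = (RT/F)*ln((PK*Ko + PNa*Nao + PCl*Cli)/(PK*Ki + PNa*Nai + PCl*Clo))
Numer = 22.226, Denom = 162.978
Vm = -53.25 mV


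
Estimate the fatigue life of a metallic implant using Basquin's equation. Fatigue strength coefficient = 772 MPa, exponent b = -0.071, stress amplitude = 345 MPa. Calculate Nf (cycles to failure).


sigma_a = sigma_f' * (2Nf)^b
2Nf = (sigma_a/sigma_f')^(1/b)
2Nf = (345/772)^(1/-0.071)
2Nf = 84476.378
Nf = 4.224e+04


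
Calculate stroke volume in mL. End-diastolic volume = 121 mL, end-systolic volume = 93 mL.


SV = EDV - ESV
SV = 121 - 93
SV = 28 mL


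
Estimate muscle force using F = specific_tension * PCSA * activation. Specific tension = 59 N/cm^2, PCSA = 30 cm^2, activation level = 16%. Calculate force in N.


F = sigma * PCSA * activation
F = 59 * 30 * 0.16
F = 283.2 N


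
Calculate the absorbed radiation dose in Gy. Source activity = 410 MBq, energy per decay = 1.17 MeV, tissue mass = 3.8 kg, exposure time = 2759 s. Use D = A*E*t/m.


A = 410 MBq = 4.1000e+08 Bq
E = 1.17 MeV = 1.87434e-13 J
D = A*E*t/m = 4.1000e+08*1.87434e-13*2759/3.8
D = 0.0558 Gy


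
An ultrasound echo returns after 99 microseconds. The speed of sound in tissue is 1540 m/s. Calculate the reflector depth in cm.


depth = c * t / 2
t = 99 us = 9.9000e-05 s
depth = 1540 * 9.9000e-05 / 2
depth = 0.07623 m = 7.623 cm


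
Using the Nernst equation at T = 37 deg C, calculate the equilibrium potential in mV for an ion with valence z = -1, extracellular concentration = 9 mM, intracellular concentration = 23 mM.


E = (RT/(zF)) * ln(C_out/C_in)
T = 37 + 273.15 = 310.15 K
E = (8.314 * 310.15 / (-1 * 96485)) * ln(9/23)
E = 25.08 mV


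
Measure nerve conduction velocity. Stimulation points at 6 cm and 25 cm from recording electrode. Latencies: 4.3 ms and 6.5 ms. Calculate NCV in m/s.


Distance = (25 - 6) / 100 = 0.19 m
dt = (6.5 - 4.3) / 1000 = 0.0022 s
NCV = dist / dt = 86.36 m/s


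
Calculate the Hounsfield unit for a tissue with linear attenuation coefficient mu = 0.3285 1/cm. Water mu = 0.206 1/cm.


HU = ((mu_tissue - mu_water) / mu_water) * 1000
HU = ((0.3285 - 0.206) / 0.206) * 1000
HU = 594.7


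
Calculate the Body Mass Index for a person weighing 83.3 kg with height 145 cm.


BMI = weight / height^2
height = 145 cm = 1.45 m
BMI = 83.3 / 1.45^2
BMI = 39.62 kg/m^2


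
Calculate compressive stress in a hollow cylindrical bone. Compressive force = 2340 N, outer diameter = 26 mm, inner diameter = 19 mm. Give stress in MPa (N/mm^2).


A = pi*(r_o^2 - r_i^2)
r_o = 13 mm, r_i = 9.5 mm
A = 247.4 mm^2
sigma = F/A = 2340 / 247.4
sigma = 9.458 MPa


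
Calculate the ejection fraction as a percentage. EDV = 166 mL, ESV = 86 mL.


SV = EDV - ESV = 166 - 86 = 80 mL
EF = SV/EDV * 100 = 80/166 * 100
EF = 48.19%


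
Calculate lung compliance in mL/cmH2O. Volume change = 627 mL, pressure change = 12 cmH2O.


C = dV / dP
C = 627 / 12
C = 52.25 mL/cmH2O


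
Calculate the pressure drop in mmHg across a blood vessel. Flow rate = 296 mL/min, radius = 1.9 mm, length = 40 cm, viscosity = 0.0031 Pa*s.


dP = 8*mu*L*Q / (pi*r^4)
Q = 296 mL/min = 4.93333e-06 m^3/s
dP = 1195.33 Pa = 1195.33 / 133.322 mmHg = 8.966 mmHg


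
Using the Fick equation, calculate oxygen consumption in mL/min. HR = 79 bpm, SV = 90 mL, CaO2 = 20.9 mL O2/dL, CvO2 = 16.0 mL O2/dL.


CO = HR*SV = 79*90/1000 = 7.11 L/min
a-v O2 diff = 20.9 - 16.0 = 4.9 mL/dL
VO2 = CO * (CaO2-CvO2) * 10 dL/L
VO2 = 7.11 * 4.9 * 10
VO2 = 348.4 mL/min


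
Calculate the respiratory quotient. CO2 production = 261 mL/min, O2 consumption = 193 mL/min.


RQ = VCO2 / VO2
RQ = 261 / 193
RQ = 1.352


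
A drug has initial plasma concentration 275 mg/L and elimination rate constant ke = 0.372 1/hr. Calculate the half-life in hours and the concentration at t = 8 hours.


t_half = ln(2) / ke = 0.693147 / 0.372 = 1.863 hr
C(t) = C0 * exp(-ke*t) = 275 * exp(-0.372*8)
C(8) = 14.02 mg/L


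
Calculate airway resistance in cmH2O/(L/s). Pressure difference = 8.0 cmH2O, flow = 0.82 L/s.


R = dP / flow
R = 8.0 / 0.82
R = 9.756 cmH2O/(L/s)


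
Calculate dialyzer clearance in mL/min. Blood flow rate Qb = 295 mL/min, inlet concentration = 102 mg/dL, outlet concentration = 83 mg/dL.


K = Qb * (Cb_in - Cb_out) / Cb_in
K = 295 * (102 - 83) / 102
K = 54.95 mL/min


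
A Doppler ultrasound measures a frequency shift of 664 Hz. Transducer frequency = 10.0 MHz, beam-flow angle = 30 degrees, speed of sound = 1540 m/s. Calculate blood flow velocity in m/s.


v = fd * c / (2 * f0 * cos(theta))
v = 664 * 1540 / (2 * 1.0000e+07 * cos(30))
v = 0.05904 m/s


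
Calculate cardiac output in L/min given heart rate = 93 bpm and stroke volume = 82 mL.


CO = HR * SV
CO = 93 * 82 / 1000
CO = 7.626 L/min


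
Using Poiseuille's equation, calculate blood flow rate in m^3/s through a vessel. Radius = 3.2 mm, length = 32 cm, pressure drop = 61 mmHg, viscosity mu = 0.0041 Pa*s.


Q = pi*r^4*dP / (8*mu*L)
r = 0.0032 m, L = 0.32 m
dP = 61 mmHg = 8132.642 Pa
Q = 2.5525e-04 m^3/s


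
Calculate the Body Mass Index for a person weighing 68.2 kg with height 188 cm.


BMI = weight / height^2
height = 188 cm = 1.88 m
BMI = 68.2 / 1.88^2
BMI = 19.3 kg/m^2


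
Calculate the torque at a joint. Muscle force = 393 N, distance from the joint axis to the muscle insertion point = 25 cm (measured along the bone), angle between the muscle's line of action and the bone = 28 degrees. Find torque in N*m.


Torque = F * d * sin(theta)   (moment arm = d*sin(theta))
d = 25 cm = 0.25 m
Torque = 393 * 0.25 * sin(28)
Torque = 46.13 N*m


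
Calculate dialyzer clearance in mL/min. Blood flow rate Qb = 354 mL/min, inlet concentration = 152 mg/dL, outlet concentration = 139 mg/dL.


K = Qb * (Cb_in - Cb_out) / Cb_in
K = 354 * (152 - 139) / 152
K = 30.28 mL/min


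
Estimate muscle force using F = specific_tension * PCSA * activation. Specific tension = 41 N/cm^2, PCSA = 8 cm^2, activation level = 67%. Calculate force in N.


F = sigma * PCSA * activation
F = 41 * 8 * 0.67
F = 219.8 N


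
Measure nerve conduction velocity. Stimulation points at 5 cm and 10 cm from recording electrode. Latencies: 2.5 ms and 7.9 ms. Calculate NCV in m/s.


Distance = (10 - 5) / 100 = 0.05 m
dt = (7.9 - 2.5) / 1000 = 0.0054 s
NCV = dist / dt = 9.259 m/s


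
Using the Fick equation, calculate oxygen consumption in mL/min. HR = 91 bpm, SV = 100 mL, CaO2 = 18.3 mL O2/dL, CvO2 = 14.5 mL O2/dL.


CO = HR*SV = 91*100/1000 = 9.1 L/min
a-v O2 diff = 18.3 - 14.5 = 3.8 mL/dL
VO2 = CO * (CaO2-CvO2) * 10 dL/L
VO2 = 9.1 * 3.8 * 10
VO2 = 345.8 mL/min


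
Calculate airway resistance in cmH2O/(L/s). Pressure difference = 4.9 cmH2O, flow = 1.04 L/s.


R = dP / flow
R = 4.9 / 1.04
R = 4.712 cmH2O/(L/s)


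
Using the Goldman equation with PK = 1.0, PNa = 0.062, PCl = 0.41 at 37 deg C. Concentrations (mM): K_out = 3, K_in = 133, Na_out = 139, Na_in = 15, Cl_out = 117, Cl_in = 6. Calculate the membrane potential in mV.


Vm = (RT/F)*ln((PK*Ko + PNa*Nao + PCl*Cli)/(PK*Ki + PNa*Nai + PCl*Clo))
Numer = 14.078, Denom = 181.9
Vm = -68.39 mV


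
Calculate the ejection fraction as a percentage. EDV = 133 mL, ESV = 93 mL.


SV = EDV - ESV = 133 - 93 = 40 mL
EF = SV/EDV * 100 = 40/133 * 100
EF = 30.08%


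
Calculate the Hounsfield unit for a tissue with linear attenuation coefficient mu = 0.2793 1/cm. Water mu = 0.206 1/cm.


HU = ((mu_tissue - mu_water) / mu_water) * 1000
HU = ((0.2793 - 0.206) / 0.206) * 1000
HU = 355.8


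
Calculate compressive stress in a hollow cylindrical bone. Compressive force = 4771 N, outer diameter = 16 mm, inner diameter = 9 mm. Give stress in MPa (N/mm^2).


A = pi*(r_o^2 - r_i^2)
r_o = 8 mm, r_i = 4.5 mm
A = 137.445 mm^2
sigma = F/A = 4771 / 137.445
sigma = 34.71 MPa


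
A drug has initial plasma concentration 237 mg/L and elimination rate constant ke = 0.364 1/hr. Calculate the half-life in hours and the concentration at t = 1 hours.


t_half = ln(2) / ke = 0.693147 / 0.364 = 1.904 hr
C(t) = C0 * exp(-ke*t) = 237 * exp(-0.364*1)
C(1) = 164.7 mg/L


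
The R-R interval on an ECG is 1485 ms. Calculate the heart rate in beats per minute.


HR = 60 / RR_interval(s)
RR = 1485 ms = 1.485 s
HR = 60 / 1.485 = 40.4 bpm


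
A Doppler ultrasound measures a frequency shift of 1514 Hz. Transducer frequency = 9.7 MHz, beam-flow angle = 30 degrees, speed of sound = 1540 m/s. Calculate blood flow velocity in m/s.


v = fd * c / (2 * f0 * cos(theta))
v = 1514 * 1540 / (2 * 9.7000e+06 * cos(30))
v = 0.1388 m/s


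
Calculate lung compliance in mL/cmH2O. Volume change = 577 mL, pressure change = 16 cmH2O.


C = dV / dP
C = 577 / 16
C = 36.06 mL/cmH2O


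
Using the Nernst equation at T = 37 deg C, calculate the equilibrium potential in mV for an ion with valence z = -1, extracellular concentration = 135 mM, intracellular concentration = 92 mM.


E = (RT/(zF)) * ln(C_out/C_in)
T = 37 + 273.15 = 310.15 K
E = (8.314 * 310.15 / (-1 * 96485)) * ln(135/92)
E = -10.25 mV


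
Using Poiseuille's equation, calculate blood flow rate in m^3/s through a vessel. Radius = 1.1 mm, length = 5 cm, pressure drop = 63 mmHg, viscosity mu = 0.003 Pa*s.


Q = pi*r^4*dP / (8*mu*L)
r = 0.0011 m, L = 0.05 m
dP = 63 mmHg = 8399.286 Pa
Q = 3.2195e-05 m^3/s


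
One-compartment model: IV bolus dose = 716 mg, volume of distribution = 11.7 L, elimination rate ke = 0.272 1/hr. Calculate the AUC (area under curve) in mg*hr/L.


C0 = Dose/Vd = 716/11.7 = 61.1966 mg/L
AUC = C0/ke = 61.1966/0.272
AUC = 225 mg*hr/L


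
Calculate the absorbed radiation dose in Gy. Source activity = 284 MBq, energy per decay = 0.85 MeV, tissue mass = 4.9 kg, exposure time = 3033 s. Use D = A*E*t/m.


A = 284 MBq = 2.8400e+08 Bq
E = 0.85 MeV = 1.3617e-13 J
D = A*E*t/m = 2.8400e+08*1.3617e-13*3033/4.9
D = 0.02394 Gy


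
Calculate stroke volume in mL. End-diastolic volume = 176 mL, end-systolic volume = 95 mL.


SV = EDV - ESV
SV = 176 - 95
SV = 81 mL


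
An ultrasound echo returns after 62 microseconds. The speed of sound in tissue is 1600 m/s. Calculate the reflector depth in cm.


depth = c * t / 2
t = 62 us = 6.2000e-05 s
depth = 1600 * 6.2000e-05 / 2
depth = 0.0496 m = 4.96 cm


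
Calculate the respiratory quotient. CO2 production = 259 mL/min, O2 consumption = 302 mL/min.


RQ = VCO2 / VO2
RQ = 259 / 302
RQ = 0.8576


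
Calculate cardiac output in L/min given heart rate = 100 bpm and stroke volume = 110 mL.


CO = HR * SV
CO = 100 * 110 / 1000
CO = 11 L/min


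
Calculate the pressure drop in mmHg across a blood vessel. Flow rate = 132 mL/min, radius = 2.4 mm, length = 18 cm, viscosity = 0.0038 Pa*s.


dP = 8*mu*L*Q / (pi*r^4)
Q = 132 mL/min = 2.2e-06 m^3/s
dP = 115.498 Pa = 115.498 / 133.322 mmHg = 0.8663 mmHg


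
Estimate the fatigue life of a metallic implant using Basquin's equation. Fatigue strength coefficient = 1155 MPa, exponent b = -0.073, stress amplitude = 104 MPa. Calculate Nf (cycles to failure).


sigma_a = sigma_f' * (2Nf)^b
2Nf = (sigma_a/sigma_f')^(1/b)
2Nf = (104/1155)^(1/-0.073)
2Nf = 2.1017651e+14
Nf = 1.0509e+14


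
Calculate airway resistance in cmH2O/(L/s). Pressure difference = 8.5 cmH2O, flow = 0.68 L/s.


R = dP / flow
R = 8.5 / 0.68
R = 12.5 cmH2O/(L/s)


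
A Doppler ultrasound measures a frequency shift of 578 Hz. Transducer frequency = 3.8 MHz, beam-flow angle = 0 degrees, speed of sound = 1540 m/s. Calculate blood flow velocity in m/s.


v = fd * c / (2 * f0 * cos(theta))
v = 578 * 1540 / (2 * 3.8000e+06 * cos(0))
v = 0.1171 m/s


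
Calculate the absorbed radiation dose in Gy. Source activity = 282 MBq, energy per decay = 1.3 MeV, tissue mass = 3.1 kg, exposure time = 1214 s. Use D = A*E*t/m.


A = 282 MBq = 2.8200e+08 Bq
E = 1.3 MeV = 2.0826e-13 J
D = A*E*t/m = 2.8200e+08*2.0826e-13*1214/3.1
D = 0.023 Gy


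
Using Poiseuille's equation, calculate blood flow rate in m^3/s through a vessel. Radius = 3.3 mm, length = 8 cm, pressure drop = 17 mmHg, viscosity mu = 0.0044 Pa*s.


Q = pi*r^4*dP / (8*mu*L)
r = 0.0033 m, L = 0.08 m
dP = 17 mmHg = 2266.474 Pa
Q = 2.9986e-04 m^3/s


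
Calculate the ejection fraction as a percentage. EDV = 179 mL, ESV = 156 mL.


SV = EDV - ESV = 179 - 156 = 23 mL
EF = SV/EDV * 100 = 23/179 * 100
EF = 12.85%


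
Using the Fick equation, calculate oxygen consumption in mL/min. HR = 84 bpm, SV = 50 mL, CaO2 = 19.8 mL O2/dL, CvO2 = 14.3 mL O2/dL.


CO = HR*SV = 84*50/1000 = 4.2 L/min
a-v O2 diff = 19.8 - 14.3 = 5.5 mL/dL
VO2 = CO * (CaO2-CvO2) * 10 dL/L
VO2 = 4.2 * 5.5 * 10
VO2 = 231 mL/min


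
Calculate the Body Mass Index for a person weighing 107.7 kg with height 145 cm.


BMI = weight / height^2
height = 145 cm = 1.45 m
BMI = 107.7 / 1.45^2
BMI = 51.22 kg/m^2


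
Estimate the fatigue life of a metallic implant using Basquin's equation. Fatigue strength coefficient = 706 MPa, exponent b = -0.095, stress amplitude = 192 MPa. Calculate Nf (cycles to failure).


sigma_a = sigma_f' * (2Nf)^b
2Nf = (sigma_a/sigma_f')^(1/b)
2Nf = (192/706)^(1/-0.095)
2Nf = 896743.28
Nf = 4.484e+05


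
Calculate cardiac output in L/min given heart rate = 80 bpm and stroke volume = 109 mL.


CO = HR * SV
CO = 80 * 109 / 1000
CO = 8.72 L/min


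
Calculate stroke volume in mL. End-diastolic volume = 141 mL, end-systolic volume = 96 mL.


SV = EDV - ESV
SV = 141 - 96
SV = 45 mL


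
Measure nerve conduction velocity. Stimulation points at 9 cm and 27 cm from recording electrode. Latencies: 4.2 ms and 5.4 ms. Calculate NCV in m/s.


Distance = (27 - 9) / 100 = 0.18 m
dt = (5.4 - 4.2) / 1000 = 0.0012 s
NCV = dist / dt = 150 m/s


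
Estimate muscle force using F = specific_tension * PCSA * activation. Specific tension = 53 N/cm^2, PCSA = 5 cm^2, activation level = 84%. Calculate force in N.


F = sigma * PCSA * activation
F = 53 * 5 * 0.84
F = 222.6 N


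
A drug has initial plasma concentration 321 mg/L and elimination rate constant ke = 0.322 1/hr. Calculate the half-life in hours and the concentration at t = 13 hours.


t_half = ln(2) / ke = 0.693147 / 0.322 = 2.153 hr
C(t) = C0 * exp(-ke*t) = 321 * exp(-0.322*13)
C(13) = 4.881 mg/L


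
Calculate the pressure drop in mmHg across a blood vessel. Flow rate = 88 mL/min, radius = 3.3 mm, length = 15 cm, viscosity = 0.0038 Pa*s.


dP = 8*mu*L*Q / (pi*r^4)
Q = 88 mL/min = 1.46667e-06 m^3/s
dP = 17.9511 Pa = 17.9511 / 133.322 mmHg = 0.1346 mmHg


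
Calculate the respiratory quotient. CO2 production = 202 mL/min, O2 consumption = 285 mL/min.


RQ = VCO2 / VO2
RQ = 202 / 285
RQ = 0.7088


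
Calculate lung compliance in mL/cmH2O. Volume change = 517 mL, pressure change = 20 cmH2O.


C = dV / dP
C = 517 / 20
C = 25.85 mL/cmH2O


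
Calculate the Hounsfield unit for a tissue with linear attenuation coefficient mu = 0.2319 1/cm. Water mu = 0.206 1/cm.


HU = ((mu_tissue - mu_water) / mu_water) * 1000
HU = ((0.2319 - 0.206) / 0.206) * 1000
HU = 125.7


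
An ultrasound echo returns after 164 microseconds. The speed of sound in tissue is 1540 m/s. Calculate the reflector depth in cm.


depth = c * t / 2
t = 164 us = 1.6400e-04 s
depth = 1540 * 1.6400e-04 / 2
depth = 0.12628 m = 12.628 cm


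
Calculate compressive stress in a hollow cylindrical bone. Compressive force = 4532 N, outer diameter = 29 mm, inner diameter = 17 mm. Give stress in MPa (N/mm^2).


A = pi*(r_o^2 - r_i^2)
r_o = 14.5 mm, r_i = 8.5 mm
A = 433.54 mm^2
sigma = F/A = 4532 / 433.54
sigma = 10.45 MPa


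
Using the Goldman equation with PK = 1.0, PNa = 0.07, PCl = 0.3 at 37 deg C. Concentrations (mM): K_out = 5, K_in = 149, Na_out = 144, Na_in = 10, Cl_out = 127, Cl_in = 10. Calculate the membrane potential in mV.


Vm = (RT/F)*ln((PK*Ko + PNa*Nao + PCl*Cli)/(PK*Ki + PNa*Nai + PCl*Clo))
Numer = 18.08, Denom = 187.8
Vm = -62.55 mV


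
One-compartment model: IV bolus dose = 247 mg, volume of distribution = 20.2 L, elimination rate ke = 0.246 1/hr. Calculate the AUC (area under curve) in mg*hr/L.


C0 = Dose/Vd = 247/20.2 = 12.2277 mg/L
AUC = C0/ke = 12.2277/0.246
AUC = 49.71 mg*hr/L


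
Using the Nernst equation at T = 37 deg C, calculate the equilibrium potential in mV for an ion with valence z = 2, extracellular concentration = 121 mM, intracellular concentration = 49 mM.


E = (RT/(zF)) * ln(C_out/C_in)
T = 37 + 273.15 = 310.15 K
E = (8.314 * 310.15 / (2 * 96485)) * ln(121/49)
E = 12.08 mV


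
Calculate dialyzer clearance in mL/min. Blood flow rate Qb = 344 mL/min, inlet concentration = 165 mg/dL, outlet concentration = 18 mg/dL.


K = Qb * (Cb_in - Cb_out) / Cb_in
K = 344 * (165 - 18) / 165
K = 306.5 mL/min


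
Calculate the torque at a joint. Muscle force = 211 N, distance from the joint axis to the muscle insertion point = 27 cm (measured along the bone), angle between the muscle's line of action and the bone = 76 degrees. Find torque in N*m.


Torque = F * d * sin(theta)   (moment arm = d*sin(theta))
d = 27 cm = 0.27 m
Torque = 211 * 0.27 * sin(76)
Torque = 55.28 N*m


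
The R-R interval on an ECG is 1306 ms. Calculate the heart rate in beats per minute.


HR = 60 / RR_interval(s)
RR = 1306 ms = 1.306 s
HR = 60 / 1.306 = 45.94 bpm


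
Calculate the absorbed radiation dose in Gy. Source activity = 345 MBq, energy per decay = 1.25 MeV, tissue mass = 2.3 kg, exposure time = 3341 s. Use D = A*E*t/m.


A = 345 MBq = 3.4500e+08 Bq
E = 1.25 MeV = 2.0025e-13 J
D = A*E*t/m = 3.4500e+08*2.0025e-13*3341/2.3
D = 0.1004 Gy


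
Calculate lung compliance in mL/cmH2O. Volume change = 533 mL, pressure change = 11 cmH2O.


C = dV / dP
C = 533 / 11
C = 48.45 mL/cmH2O


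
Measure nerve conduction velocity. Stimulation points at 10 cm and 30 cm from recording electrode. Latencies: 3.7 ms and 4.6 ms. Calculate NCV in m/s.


Distance = (30 - 10) / 100 = 0.2 m
dt = (4.6 - 3.7) / 1000 = 9.0000e-04 s
NCV = dist / dt = 222.2 m/s


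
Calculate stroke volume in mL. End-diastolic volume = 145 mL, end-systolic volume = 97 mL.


SV = EDV - ESV
SV = 145 - 97
SV = 48 mL


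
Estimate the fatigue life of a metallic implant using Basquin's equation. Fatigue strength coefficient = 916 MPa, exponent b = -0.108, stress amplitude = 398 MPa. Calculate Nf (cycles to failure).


sigma_a = sigma_f' * (2Nf)^b
2Nf = (sigma_a/sigma_f')^(1/b)
2Nf = (398/916)^(1/-0.108)
2Nf = 2248.8821
Nf = 1124


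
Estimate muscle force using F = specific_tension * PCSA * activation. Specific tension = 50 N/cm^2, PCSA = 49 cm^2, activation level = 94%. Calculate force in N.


F = sigma * PCSA * activation
F = 50 * 49 * 0.94
F = 2303 N


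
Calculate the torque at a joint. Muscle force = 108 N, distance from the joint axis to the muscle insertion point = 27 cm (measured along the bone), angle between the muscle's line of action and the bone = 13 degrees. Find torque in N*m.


Torque = F * d * sin(theta)   (moment arm = d*sin(theta))
d = 27 cm = 0.27 m
Torque = 108 * 0.27 * sin(13)
Torque = 6.56 N*m


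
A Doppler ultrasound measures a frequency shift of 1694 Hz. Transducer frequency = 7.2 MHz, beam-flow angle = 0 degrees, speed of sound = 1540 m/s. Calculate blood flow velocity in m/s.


v = fd * c / (2 * f0 * cos(theta))
v = 1694 * 1540 / (2 * 7.2000e+06 * cos(0))
v = 0.1812 m/s


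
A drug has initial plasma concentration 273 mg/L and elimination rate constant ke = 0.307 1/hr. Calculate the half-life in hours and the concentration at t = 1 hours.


t_half = ln(2) / ke = 0.693147 / 0.307 = 2.258 hr
C(t) = C0 * exp(-ke*t) = 273 * exp(-0.307*1)
C(1) = 200.8 mg/L


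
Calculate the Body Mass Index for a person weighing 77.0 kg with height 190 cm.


BMI = weight / height^2
height = 190 cm = 1.9 m
BMI = 77.0 / 1.9^2
BMI = 21.33 kg/m^2


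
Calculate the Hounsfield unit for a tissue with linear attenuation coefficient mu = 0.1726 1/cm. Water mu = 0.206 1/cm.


HU = ((mu_tissue - mu_water) / mu_water) * 1000
HU = ((0.1726 - 0.206) / 0.206) * 1000
HU = -162.1


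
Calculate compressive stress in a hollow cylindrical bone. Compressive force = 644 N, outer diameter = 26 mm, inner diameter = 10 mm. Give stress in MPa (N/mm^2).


A = pi*(r_o^2 - r_i^2)
r_o = 13 mm, r_i = 5 mm
A = 452.389 mm^2
sigma = F/A = 644 / 452.389
sigma = 1.424 MPa


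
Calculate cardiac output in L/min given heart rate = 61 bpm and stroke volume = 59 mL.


CO = HR * SV
CO = 61 * 59 / 1000
CO = 3.599 L/min


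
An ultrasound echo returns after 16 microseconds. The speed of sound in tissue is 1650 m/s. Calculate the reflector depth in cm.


depth = c * t / 2
t = 16 us = 1.6000e-05 s
depth = 1650 * 1.6000e-05 / 2
depth = 0.0132 m = 1.32 cm


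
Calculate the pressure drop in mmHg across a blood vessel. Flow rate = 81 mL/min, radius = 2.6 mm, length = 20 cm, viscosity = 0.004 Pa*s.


dP = 8*mu*L*Q / (pi*r^4)
Q = 81 mL/min = 1.35e-06 m^3/s
dP = 60.1825 Pa = 60.1825 / 133.322 mmHg = 0.4514 mmHg


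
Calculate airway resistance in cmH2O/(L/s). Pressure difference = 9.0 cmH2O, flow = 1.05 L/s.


R = dP / flow
R = 9.0 / 1.05
R = 8.571 cmH2O/(L/s)


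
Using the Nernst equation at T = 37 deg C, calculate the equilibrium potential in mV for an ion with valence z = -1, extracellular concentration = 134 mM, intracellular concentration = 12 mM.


E = (RT/(zF)) * ln(C_out/C_in)
T = 37 + 273.15 = 310.15 K
E = (8.314 * 310.15 / (-1 * 96485)) * ln(134/12)
E = -64.49 mV


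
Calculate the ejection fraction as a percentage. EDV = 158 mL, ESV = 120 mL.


SV = EDV - ESV = 158 - 120 = 38 mL
EF = SV/EDV * 100 = 38/158 * 100
EF = 24.05%


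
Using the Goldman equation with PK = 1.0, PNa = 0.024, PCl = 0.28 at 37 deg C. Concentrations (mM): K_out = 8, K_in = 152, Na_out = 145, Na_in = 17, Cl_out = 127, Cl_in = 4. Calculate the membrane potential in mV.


Vm = (RT/F)*ln((PK*Ko + PNa*Nao + PCl*Cli)/(PK*Ki + PNa*Nai + PCl*Clo))
Numer = 12.6, Denom = 187.968
Vm = -72.23 mV


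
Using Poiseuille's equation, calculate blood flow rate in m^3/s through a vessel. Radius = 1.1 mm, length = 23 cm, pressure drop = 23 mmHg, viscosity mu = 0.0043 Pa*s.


Q = pi*r^4*dP / (8*mu*L)
r = 0.0011 m, L = 0.23 m
dP = 23 mmHg = 3066.406 Pa
Q = 1.7826e-06 m^3/s


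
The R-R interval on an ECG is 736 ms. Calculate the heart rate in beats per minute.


HR = 60 / RR_interval(s)
RR = 736 ms = 0.736 s
HR = 60 / 0.736 = 81.52 bpm


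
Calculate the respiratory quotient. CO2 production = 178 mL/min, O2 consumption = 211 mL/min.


RQ = VCO2 / VO2
RQ = 178 / 211
RQ = 0.8436


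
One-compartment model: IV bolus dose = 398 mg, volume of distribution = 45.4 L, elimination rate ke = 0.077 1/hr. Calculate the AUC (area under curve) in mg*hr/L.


C0 = Dose/Vd = 398/45.4 = 8.76652 mg/L
AUC = C0/ke = 8.76652/0.077
AUC = 113.9 mg*hr/L


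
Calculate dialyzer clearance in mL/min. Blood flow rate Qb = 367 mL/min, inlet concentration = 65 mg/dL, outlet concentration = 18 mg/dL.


K = Qb * (Cb_in - Cb_out) / Cb_in
K = 367 * (65 - 18) / 65
K = 265.4 mL/min


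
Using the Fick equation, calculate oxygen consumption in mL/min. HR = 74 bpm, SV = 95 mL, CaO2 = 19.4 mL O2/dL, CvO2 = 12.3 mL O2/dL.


CO = HR*SV = 74*95/1000 = 7.03 L/min
a-v O2 diff = 19.4 - 12.3 = 7.1 mL/dL
VO2 = CO * (CaO2-CvO2) * 10 dL/L
VO2 = 7.03 * 7.1 * 10
VO2 = 499.1 mL/min


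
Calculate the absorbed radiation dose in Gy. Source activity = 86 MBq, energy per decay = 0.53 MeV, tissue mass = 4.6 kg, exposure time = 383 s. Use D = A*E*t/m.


A = 86 MBq = 8.6000e+07 Bq
E = 0.53 MeV = 8.4906e-14 J
D = A*E*t/m = 8.6000e+07*8.4906e-14*383/4.6
D = 6.0796e-04 Gy


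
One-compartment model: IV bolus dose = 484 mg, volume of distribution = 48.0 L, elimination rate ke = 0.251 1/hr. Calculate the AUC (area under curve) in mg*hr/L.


C0 = Dose/Vd = 484/48.0 = 10.0833 mg/L
AUC = C0/ke = 10.0833/0.251
AUC = 40.17 mg*hr/L


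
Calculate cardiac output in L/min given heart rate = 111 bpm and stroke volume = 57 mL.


CO = HR * SV
CO = 111 * 57 / 1000
CO = 6.327 L/min


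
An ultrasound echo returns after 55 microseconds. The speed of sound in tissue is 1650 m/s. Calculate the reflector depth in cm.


depth = c * t / 2
t = 55 us = 5.5000e-05 s
depth = 1650 * 5.5000e-05 / 2
depth = 0.045375 m = 4.5375 cm


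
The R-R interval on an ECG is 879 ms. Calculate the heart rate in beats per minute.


HR = 60 / RR_interval(s)
RR = 879 ms = 0.879 s
HR = 60 / 0.879 = 68.26 bpm


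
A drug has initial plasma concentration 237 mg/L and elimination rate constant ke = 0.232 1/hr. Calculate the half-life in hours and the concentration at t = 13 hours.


t_half = ln(2) / ke = 0.693147 / 0.232 = 2.988 hr
C(t) = C0 * exp(-ke*t) = 237 * exp(-0.232*13)
C(13) = 11.61 mg/L


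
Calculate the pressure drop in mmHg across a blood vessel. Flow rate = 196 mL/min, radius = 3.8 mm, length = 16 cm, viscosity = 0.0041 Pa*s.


dP = 8*mu*L*Q / (pi*r^4)
Q = 196 mL/min = 3.26667e-06 m^3/s
dP = 26.1707 Pa = 26.1707 / 133.322 mmHg = 0.1963 mmHg


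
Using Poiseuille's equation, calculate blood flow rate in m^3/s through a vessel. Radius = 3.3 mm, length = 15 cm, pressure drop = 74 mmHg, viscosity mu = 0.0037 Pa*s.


Q = pi*r^4*dP / (8*mu*L)
r = 0.0033 m, L = 0.15 m
dP = 74 mmHg = 9865.828 Pa
Q = 8.2786e-04 m^3/s


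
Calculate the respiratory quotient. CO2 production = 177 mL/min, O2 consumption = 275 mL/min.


RQ = VCO2 / VO2
RQ = 177 / 275
RQ = 0.6436


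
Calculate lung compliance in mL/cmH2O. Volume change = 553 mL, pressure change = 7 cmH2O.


C = dV / dP
C = 553 / 7
C = 79 mL/cmH2O


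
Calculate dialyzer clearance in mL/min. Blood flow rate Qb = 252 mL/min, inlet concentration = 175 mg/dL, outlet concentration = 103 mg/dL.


K = Qb * (Cb_in - Cb_out) / Cb_in
K = 252 * (175 - 103) / 175
K = 103.7 mL/min


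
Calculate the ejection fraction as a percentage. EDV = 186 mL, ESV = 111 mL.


SV = EDV - ESV = 186 - 111 = 75 mL
EF = SV/EDV * 100 = 75/186 * 100
EF = 40.32%


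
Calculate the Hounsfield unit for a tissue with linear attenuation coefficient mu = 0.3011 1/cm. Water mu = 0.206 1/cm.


HU = ((mu_tissue - mu_water) / mu_water) * 1000
HU = ((0.3011 - 0.206) / 0.206) * 1000
HU = 461.7


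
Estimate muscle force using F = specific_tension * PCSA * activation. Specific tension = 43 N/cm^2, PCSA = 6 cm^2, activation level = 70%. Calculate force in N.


F = sigma * PCSA * activation
F = 43 * 6 * 0.7
F = 180.6 N


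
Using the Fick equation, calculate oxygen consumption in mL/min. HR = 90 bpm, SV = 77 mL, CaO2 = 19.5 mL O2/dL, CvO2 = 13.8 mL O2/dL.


CO = HR*SV = 90*77/1000 = 6.93 L/min
a-v O2 diff = 19.5 - 13.8 = 5.7 mL/dL
VO2 = CO * (CaO2-CvO2) * 10 dL/L
VO2 = 6.93 * 5.7 * 10
VO2 = 395 mL/min


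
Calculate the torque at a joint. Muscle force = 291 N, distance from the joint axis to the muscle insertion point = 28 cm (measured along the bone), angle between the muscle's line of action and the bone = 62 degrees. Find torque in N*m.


Torque = F * d * sin(theta)   (moment arm = d*sin(theta))
d = 28 cm = 0.28 m
Torque = 291 * 0.28 * sin(62)
Torque = 71.94 N*m


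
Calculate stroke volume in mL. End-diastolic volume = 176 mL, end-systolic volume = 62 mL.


SV = EDV - ESV
SV = 176 - 62
SV = 114 mL


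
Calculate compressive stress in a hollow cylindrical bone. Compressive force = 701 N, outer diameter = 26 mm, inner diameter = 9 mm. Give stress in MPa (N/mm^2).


A = pi*(r_o^2 - r_i^2)
r_o = 13 mm, r_i = 4.5 mm
A = 467.312 mm^2
sigma = F/A = 701 / 467.312
sigma = 1.5 MPa


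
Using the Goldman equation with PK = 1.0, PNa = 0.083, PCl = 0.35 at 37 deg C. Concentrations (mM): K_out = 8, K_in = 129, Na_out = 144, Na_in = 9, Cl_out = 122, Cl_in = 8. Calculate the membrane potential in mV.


Vm = (RT/F)*ln((PK*Ko + PNa*Nao + PCl*Cli)/(PK*Ki + PNa*Nai + PCl*Clo))
Numer = 22.752, Denom = 172.447
Vm = -54.13 mV


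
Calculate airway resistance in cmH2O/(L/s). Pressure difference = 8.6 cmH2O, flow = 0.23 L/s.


R = dP / flow
R = 8.6 / 0.23
R = 37.39 cmH2O/(L/s)


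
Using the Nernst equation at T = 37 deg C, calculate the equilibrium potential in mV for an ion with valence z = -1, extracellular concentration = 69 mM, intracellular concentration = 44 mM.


E = (RT/(zF)) * ln(C_out/C_in)
T = 37 + 273.15 = 310.15 K
E = (8.314 * 310.15 / (-1 * 96485)) * ln(69/44)
E = -12.02 mV


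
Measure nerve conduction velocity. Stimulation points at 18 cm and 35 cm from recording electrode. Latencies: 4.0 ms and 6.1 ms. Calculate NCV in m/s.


Distance = (35 - 18) / 100 = 0.17 m
dt = (6.1 - 4.0) / 1000 = 0.0021 s
NCV = dist / dt = 80.95 m/s


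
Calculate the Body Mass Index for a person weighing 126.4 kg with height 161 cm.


BMI = weight / height^2
height = 161 cm = 1.61 m
BMI = 126.4 / 1.61^2
BMI = 48.76 kg/m^2


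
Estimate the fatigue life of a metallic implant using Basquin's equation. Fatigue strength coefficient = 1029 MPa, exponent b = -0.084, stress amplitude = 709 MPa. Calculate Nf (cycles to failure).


sigma_a = sigma_f' * (2Nf)^b
2Nf = (sigma_a/sigma_f')^(1/b)
2Nf = (709/1029)^(1/-0.084)
2Nf = 84.29913
Nf = 42.15


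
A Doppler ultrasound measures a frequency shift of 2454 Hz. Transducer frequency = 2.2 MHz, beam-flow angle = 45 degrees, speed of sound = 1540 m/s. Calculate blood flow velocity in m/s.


v = fd * c / (2 * f0 * cos(theta))
v = 2454 * 1540 / (2 * 2.2000e+06 * cos(45))
v = 1.215 m/s


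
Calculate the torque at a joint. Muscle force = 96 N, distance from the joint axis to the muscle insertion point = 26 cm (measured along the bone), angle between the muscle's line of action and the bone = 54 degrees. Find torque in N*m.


Torque = F * d * sin(theta)   (moment arm = d*sin(theta))
d = 26 cm = 0.26 m
Torque = 96 * 0.26 * sin(54)
Torque = 20.19 N*m


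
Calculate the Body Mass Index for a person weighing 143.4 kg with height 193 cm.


BMI = weight / height^2
height = 193 cm = 1.93 m
BMI = 143.4 / 1.93^2
BMI = 38.5 kg/m^2


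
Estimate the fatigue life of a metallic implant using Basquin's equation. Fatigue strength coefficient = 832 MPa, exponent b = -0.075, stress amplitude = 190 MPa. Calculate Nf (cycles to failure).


sigma_a = sigma_f' * (2Nf)^b
2Nf = (sigma_a/sigma_f')^(1/b)
2Nf = (190/832)^(1/-0.075)
2Nf = 3.5611998e+08
Nf = 1.7806e+08


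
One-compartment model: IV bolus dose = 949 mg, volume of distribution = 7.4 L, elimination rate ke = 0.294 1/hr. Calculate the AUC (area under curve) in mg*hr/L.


C0 = Dose/Vd = 949/7.4 = 128.243 mg/L
AUC = C0/ke = 128.243/0.294
AUC = 436.2 mg*hr/L


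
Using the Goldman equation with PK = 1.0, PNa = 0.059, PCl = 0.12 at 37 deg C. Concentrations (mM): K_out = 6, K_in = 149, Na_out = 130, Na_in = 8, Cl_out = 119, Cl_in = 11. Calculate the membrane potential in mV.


Vm = (RT/F)*ln((PK*Ko + PNa*Nao + PCl*Cli)/(PK*Ki + PNa*Nai + PCl*Clo))
Numer = 14.99, Denom = 163.752
Vm = -63.9 mV


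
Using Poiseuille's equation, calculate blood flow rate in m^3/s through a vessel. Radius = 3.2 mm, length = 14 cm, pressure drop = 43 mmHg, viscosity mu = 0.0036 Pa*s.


Q = pi*r^4*dP / (8*mu*L)
r = 0.0032 m, L = 0.14 m
dP = 43 mmHg = 5732.846 Pa
Q = 4.6838e-04 m^3/s


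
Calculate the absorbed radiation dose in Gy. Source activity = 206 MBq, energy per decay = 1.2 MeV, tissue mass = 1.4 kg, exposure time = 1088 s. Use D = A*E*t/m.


A = 206 MBq = 2.0600e+08 Bq
E = 1.2 MeV = 1.9224e-13 J
D = A*E*t/m = 2.0600e+08*1.9224e-13*1088/1.4
D = 0.03078 Gy


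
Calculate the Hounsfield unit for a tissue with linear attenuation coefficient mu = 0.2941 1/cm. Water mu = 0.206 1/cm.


HU = ((mu_tissue - mu_water) / mu_water) * 1000
HU = ((0.2941 - 0.206) / 0.206) * 1000
HU = 427.7


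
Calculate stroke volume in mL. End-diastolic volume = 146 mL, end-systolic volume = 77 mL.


SV = EDV - ESV
SV = 146 - 77
SV = 69 mL


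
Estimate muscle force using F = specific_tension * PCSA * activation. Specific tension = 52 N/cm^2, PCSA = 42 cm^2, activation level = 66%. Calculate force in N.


F = sigma * PCSA * activation
F = 52 * 42 * 0.66
F = 1441 N


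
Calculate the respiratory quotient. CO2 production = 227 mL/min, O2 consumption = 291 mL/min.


RQ = VCO2 / VO2
RQ = 227 / 291
RQ = 0.7801


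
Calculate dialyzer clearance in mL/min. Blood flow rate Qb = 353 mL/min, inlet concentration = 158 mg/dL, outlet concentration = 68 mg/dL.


K = Qb * (Cb_in - Cb_out) / Cb_in
K = 353 * (158 - 68) / 158
K = 201.1 mL/min


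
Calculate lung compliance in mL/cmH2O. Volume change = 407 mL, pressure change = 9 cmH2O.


C = dV / dP
C = 407 / 9
C = 45.22 mL/cmH2O


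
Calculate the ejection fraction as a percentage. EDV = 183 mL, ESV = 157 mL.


SV = EDV - ESV = 183 - 157 = 26 mL
EF = SV/EDV * 100 = 26/183 * 100
EF = 14.21%


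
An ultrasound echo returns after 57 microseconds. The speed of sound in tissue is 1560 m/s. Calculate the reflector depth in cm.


depth = c * t / 2
t = 57 us = 5.7000e-05 s
depth = 1560 * 5.7000e-05 / 2
depth = 0.04446 m = 4.446 cm


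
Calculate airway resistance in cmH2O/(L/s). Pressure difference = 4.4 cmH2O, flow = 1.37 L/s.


R = dP / flow
R = 4.4 / 1.37
R = 3.212 cmH2O/(L/s)


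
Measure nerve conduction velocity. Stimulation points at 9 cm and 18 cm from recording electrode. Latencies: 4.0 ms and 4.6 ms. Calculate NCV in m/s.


Distance = (18 - 9) / 100 = 0.09 m
dt = (4.6 - 4.0) / 1000 = 6.0000e-04 s
NCV = dist / dt = 150 m/s


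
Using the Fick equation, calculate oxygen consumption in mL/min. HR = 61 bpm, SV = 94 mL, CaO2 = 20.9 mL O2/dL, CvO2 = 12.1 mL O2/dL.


CO = HR*SV = 61*94/1000 = 5.734 L/min
a-v O2 diff = 20.9 - 12.1 = 8.8 mL/dL
VO2 = CO * (CaO2-CvO2) * 10 dL/L
VO2 = 5.734 * 8.8 * 10
VO2 = 504.6 mL/min


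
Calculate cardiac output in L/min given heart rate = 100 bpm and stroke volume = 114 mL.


CO = HR * SV
CO = 100 * 114 / 1000
CO = 11.4 L/min


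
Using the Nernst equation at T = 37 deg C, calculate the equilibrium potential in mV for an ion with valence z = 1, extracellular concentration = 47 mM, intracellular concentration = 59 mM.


E = (RT/(zF)) * ln(C_out/C_in)
T = 37 + 273.15 = 310.15 K
E = (8.314 * 310.15 / (1 * 96485)) * ln(47/59)
E = -6.077 mV


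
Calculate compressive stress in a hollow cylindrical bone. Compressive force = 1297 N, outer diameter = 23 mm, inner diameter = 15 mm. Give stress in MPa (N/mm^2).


A = pi*(r_o^2 - r_i^2)
r_o = 11.5 mm, r_i = 7.5 mm
A = 238.761 mm^2
sigma = F/A = 1297 / 238.761
sigma = 5.432 MPa


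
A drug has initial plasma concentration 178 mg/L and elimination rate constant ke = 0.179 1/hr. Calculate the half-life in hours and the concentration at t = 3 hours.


t_half = ln(2) / ke = 0.693147 / 0.179 = 3.872 hr
C(t) = C0 * exp(-ke*t) = 178 * exp(-0.179*3)
C(3) = 104 mg/L


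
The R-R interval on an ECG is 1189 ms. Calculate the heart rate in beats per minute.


HR = 60 / RR_interval(s)
RR = 1189 ms = 1.189 s
HR = 60 / 1.189 = 50.46 bpm


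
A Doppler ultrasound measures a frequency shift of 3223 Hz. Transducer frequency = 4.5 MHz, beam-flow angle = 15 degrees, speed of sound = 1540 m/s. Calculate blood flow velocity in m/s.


v = fd * c / (2 * f0 * cos(theta))
v = 3223 * 1540 / (2 * 4.5000e+06 * cos(15))
v = 0.5709 m/s


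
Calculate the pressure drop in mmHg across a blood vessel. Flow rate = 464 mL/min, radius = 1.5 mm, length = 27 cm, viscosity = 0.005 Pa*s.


dP = 8*mu*L*Q / (pi*r^4)
Q = 464 mL/min = 7.73333e-06 m^3/s
dP = 5251.4 Pa = 5251.4 / 133.322 mmHg = 39.39 mmHg


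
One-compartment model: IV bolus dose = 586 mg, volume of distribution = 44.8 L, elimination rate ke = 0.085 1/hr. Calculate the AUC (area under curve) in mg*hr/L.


C0 = Dose/Vd = 586/44.8 = 13.0804 mg/L
AUC = C0/ke = 13.0804/0.085
AUC = 153.9 mg*hr/L


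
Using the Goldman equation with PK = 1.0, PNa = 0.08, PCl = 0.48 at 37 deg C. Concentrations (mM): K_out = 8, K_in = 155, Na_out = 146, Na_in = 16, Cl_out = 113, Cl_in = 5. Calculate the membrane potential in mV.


Vm = (RT/F)*ln((PK*Ko + PNa*Nao + PCl*Cli)/(PK*Ki + PNa*Nai + PCl*Clo))
Numer = 22.08, Denom = 210.52
Vm = -60.26 mV


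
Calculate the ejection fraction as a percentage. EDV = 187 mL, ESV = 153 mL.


SV = EDV - ESV = 187 - 153 = 34 mL
EF = SV/EDV * 100 = 34/187 * 100
EF = 18.18%


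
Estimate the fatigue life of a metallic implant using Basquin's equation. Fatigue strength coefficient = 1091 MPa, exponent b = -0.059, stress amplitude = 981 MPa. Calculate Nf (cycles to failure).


sigma_a = sigma_f' * (2Nf)^b
2Nf = (sigma_a/sigma_f')^(1/b)
2Nf = (981/1091)^(1/-0.059)
2Nf = 6.057602
Nf = 3.029


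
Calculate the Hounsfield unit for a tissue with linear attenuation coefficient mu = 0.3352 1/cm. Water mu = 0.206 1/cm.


HU = ((mu_tissue - mu_water) / mu_water) * 1000
HU = ((0.3352 - 0.206) / 0.206) * 1000
HU = 627.2


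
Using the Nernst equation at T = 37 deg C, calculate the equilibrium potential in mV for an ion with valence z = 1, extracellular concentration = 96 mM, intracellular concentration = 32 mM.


E = (RT/(zF)) * ln(C_out/C_in)
T = 37 + 273.15 = 310.15 K
E = (8.314 * 310.15 / (1 * 96485)) * ln(96/32)
E = 29.36 mV
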